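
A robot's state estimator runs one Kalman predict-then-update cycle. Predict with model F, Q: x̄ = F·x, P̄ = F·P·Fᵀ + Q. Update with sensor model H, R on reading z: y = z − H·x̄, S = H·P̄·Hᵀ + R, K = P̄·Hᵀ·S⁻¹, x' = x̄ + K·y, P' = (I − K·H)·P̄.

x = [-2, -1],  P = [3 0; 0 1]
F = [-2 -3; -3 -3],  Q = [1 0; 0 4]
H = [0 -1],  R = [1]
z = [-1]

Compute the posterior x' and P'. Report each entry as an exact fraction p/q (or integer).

x' = [71/41, 49/41]
P' = [173/41 27/41; 27/41 40/41]

x̄ = F·x = [7, 9]
P̄ = F·P·Fᵀ + Q = [22 27; 27 40]
y = z − H·x̄ = [8]
S = H·P̄·Hᵀ + R = [41]
K = P̄·Hᵀ·S⁻¹ = [-27/41; -40/41]
x' = x̄ + K·y = [71/41, 49/41]
P' = (I − K·H)·P̄ = [173/41 27/41; 27/41 40/41]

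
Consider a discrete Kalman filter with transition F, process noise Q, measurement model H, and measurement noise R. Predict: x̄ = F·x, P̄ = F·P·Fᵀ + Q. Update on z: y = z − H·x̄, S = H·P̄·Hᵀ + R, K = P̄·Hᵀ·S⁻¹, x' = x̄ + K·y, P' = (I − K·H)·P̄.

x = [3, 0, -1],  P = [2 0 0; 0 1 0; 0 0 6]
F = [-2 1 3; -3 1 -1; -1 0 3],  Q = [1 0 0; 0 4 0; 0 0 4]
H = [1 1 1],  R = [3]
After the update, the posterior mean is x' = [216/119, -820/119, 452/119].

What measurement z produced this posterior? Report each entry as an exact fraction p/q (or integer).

z = [-1]

x̄ = F·x = [-9, -8, -6]
P̄ = F·P·Fᵀ + Q = [64 -5 58; -5 29 -12; 58 -12 60]
S = H·P̄·Hᵀ + R = [238]
K = P̄·Hᵀ·S⁻¹ = [117/238; 6/119; 53/119]
x' − x̄ = [1287/119, 132/119, 1166/119] = K·y
y = (KᵀK)⁻¹·Kᵀ·(x' − x̄) = [22]
z = y + H·x̄ = [22] + [-23] = [-1]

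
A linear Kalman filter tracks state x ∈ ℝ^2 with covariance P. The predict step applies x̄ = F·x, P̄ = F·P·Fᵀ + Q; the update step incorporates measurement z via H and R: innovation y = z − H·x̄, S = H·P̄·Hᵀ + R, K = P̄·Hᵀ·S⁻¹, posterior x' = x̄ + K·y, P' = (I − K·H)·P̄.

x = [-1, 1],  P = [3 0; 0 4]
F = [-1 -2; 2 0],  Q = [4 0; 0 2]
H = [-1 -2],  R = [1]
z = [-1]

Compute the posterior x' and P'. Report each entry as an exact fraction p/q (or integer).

x̄ = F·x = [-1, -2]
P̄ = F·P·Fᵀ + Q = [23 -6; -6 14]
y = z − H·x̄ = [-6]
S = H·P̄·Hᵀ + R = [56]
K = P̄·Hᵀ·S⁻¹ = [-11/56; -11/28]
x' = x̄ + K·y = [5/28, 5/14]
P' = (I − K·H)·P̄ = [1167/56 -289/28; -289/28 75/14]

x' = [5/28, 5/14]
P' = [1167/56 -289/28; -289/28 75/14]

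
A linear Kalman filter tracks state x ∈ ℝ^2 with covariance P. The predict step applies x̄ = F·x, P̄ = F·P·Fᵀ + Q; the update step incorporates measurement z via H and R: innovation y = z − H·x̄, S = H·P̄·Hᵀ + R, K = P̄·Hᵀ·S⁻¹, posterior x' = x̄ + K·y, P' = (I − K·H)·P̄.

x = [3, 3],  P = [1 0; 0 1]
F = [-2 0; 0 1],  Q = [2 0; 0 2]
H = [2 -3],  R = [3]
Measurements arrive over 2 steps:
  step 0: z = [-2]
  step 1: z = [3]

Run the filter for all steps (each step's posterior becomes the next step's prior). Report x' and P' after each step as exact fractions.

step 0: x' = [-16/9, -1/6], P' = [10/3 2; 2 3/2]
step 1: x' = [1888/863, 368/863], P' = [2310/863 1284/863; 1284/863 967/863]

step 0: x̄ = F·x = [-6, 3]
step 0: P̄ = F·P·Fᵀ + Q = [6 0; 0 3]
step 0: y = z − H·x̄ = [19]
step 0: S = H·P̄·Hᵀ + R = [54]
step 0: K = P̄·Hᵀ·S⁻¹ = [2/9; -1/6]
step 0: x' = x̄ + K·y = [-16/9, -1/6]
step 0: P' = (I − K·H)·P̄ = [10/3 2; 2 3/2]
step 1: x̄ = F·x = [32/9, -1/6]
step 1: P̄ = F·P·Fᵀ + Q = [46/3 -4; -4 7/2]
step 1: y = z − H·x̄ = [-83/18]
step 1: S = H·P̄·Hᵀ + R = [863/6]
step 1: K = P̄·Hᵀ·S⁻¹ = [256/863; -111/863]
step 1: x' = x̄ + K·y = [1888/863, 368/863]
step 1: P' = (I − K·H)·P̄ = [2310/863 1284/863; 1284/863 967/863]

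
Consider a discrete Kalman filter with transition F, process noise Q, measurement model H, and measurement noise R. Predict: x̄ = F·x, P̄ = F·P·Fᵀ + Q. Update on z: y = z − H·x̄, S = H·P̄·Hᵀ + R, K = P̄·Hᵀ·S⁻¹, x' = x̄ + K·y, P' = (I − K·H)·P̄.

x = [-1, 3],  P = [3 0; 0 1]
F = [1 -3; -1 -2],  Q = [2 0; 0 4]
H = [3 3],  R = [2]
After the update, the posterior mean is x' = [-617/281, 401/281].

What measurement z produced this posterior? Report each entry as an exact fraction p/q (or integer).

x̄ = F·x = [-10, -5]
P̄ = F·P·Fᵀ + Q = [14 3; 3 11]
S = H·P̄·Hᵀ + R = [281]
K = P̄·Hᵀ·S⁻¹ = [51/281; 42/281]
x' − x̄ = [2193/281, 1806/281] = K·y
y = (KᵀK)⁻¹·Kᵀ·(x' − x̄) = [43]
z = y + H·x̄ = [43] + [-45] = [-2]

z = [-2]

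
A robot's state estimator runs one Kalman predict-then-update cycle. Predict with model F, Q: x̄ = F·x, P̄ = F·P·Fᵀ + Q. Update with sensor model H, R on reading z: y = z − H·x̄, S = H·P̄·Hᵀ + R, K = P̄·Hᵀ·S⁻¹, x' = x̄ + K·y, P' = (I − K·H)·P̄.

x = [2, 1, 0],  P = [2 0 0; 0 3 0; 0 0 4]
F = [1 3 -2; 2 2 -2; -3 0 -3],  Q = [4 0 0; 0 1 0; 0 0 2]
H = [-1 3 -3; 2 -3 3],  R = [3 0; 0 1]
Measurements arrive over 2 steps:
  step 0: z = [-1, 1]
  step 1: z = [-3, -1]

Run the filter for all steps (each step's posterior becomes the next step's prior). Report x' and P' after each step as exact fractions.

step 0: x' = [14146/29113, 26470/29113, 27516/29113], P' = [107463/29113 86271/29113 23610/29113; 86271/29113 245460/29113 194778/29113; 23610/29113 194778/29113 183056/29113]
step 1: x' = [-475555183/155853982, -1049907569/467561946, -71447247/155853982], P' = [433636065/155853982 236982085/155853982 -17945763/155853982; 236982085/155853982 4547788109/467561946 1374394137/155853982; -17945763/155853982 1374394137/155853982 1395677351/155853982]

step 0: x̄ = F·x = [5, 6, -6]
step 0: P̄ = F·P·Fᵀ + Q = [49 38 18; 38 37 12; 18 12 56]
step 0: y = z − H·x̄ = [-32, 27]
step 0: S = H·P̄·Hᵀ + R = [553 -539; -539 578]
step 0: K = P̄·Hᵀ·S⁻¹ = [26840/29113 3849/4159; 21925/29113 2928/4159; 3852/29113 1722/4159]
step 0: x' = x̄ + K·y = [14146/29113, 26470/29113, 27516/29113]
step 0: P' = (I − K·H)·P̄ = [107463/29113 86271/29113 23610/29113; 86271/29113 245460/29113 194778/29113; 23610/29113 194778/29113 183056/29113]
step 1: x̄ = F·x = [38524/29113, 26200/29113, -124986/29113]
step 1: P̄ = F·P·Fᵀ + Q = [1251129/29113 1020638/29113 -1682664/29113; 1020638/29113 1116093/29113 -1232736/29113; -1682664/29113 -1232736/29113 3097877/29113]
step 1: y = z − H·x̄ = [-502373/29113, 347397/29113]
step 1: S = H·P̄·Hᵀ + R = [45233634/29113 -38287518/29113; -38287518/29113 32708983/29113]
step 1: K = P̄·Hᵀ·S⁻¹ = [110382493/155853982 51244293/77926991; 187623613/467561946 24679236/77926991; -15301293/155853982 13979058/77926991]
step 1: x' = x̄ + K·y = [-475555183/155853982, -1049907569/467561946, -71447247/155853982]
step 1: P' = (I − K·H)·P̄ = [433636065/155853982 236982085/155853982 -17945763/155853982; 236982085/155853982 4547788109/467561946 1374394137/155853982; -17945763/155853982 1374394137/155853982 1395677351/155853982]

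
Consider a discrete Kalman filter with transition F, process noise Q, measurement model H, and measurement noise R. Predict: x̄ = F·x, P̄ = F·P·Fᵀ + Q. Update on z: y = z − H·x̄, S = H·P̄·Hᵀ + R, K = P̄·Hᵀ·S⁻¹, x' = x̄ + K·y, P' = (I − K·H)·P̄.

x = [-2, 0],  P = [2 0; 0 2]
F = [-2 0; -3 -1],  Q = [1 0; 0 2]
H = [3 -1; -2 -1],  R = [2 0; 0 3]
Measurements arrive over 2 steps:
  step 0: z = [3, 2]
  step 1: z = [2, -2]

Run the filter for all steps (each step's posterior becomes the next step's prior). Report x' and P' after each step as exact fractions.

step 0: x̄ = F·x = [4, 6]
step 0: P̄ = F·P·Fᵀ + Q = [9 12; 12 22]
step 0: y = z − H·x̄ = [-3, 16]
step 0: S = H·P̄·Hᵀ + R = [33 -44; -44 109]
step 0: K = P̄·Hᵀ·S⁻¹ = [315/1661 -30/151; -498/1661 -82/151]
step 0: x' = x̄ + K·y = [419/1661, -2972/1661]
step 0: P' = (I − K·H)·P̄ = [324/1661 342/1661; 342/1661 2022/1661]
step 1: x̄ = F·x = [-838/1661, 1715/1661]
step 1: P̄ = F·P·Fᵀ + Q = [2957/1661 2628/1661; 2628/1661 10312/1661]
step 1: y = z − H·x̄ = [7551/1661, -3283/1661]
step 1: S = H·P̄·Hᵀ + R = [24479/1661 -10058/1661; -10058/1661 37635/1661]
step 1: K = P̄·Hᵀ·S⁻¹ = [89729/493741 -88084/493741; -149284/493741 -244136/493741]
step 1: x' = x̄ + K·y = [332913/493741, 313679/493741]
step 1: P' = (I − K·H)·P̄ = [88742/493741 86768/493741; 86768/493741 558872/493741]

step 0: x' = [419/1661, -2972/1661], P' = [324/1661 342/1661; 342/1661 2022/1661]
step 1: x' = [332913/493741, 313679/493741], P' = [88742/493741 86768/493741; 86768/493741 558872/493741]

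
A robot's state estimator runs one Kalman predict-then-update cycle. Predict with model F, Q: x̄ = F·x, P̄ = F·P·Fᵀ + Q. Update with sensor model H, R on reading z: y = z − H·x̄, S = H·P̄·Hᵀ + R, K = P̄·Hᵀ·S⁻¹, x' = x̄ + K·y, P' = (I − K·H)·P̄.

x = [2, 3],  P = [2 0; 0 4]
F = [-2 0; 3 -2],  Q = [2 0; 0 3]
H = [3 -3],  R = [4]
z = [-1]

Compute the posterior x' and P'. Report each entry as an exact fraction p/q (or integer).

x̄ = F·x = [-4, 0]
P̄ = F·P·Fᵀ + Q = [10 -12; -12 37]
y = z − H·x̄ = [11]
S = H·P̄·Hᵀ + R = [643]
K = P̄·Hᵀ·S⁻¹ = [66/643; -147/643]
x' = x̄ + K·y = [-1846/643, -1617/643]
P' = (I − K·H)·P̄ = [2074/643 1986/643; 1986/643 2182/643]

x' = [-1846/643, -1617/643]
P' = [2074/643 1986/643; 1986/643 2182/643]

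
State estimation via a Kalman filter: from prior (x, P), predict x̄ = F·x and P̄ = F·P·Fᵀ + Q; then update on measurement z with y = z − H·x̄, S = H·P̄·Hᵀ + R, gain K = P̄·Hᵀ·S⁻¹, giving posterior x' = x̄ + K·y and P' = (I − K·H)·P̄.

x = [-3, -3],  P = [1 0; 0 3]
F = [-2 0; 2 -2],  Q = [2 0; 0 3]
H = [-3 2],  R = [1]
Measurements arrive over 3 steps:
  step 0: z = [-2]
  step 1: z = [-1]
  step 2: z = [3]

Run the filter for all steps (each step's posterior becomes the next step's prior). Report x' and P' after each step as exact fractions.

step 0: x̄ = F·x = [6, 0]
step 0: P̄ = F·P·Fᵀ + Q = [6 -4; -4 19]
step 0: y = z − H·x̄ = [16]
step 0: S = H·P̄·Hᵀ + R = [179]
step 0: K = P̄·Hᵀ·S⁻¹ = [-26/179; 50/179]
step 0: x' = x̄ + K·y = [658/179, 800/179]
step 0: P' = (I − K·H)·P̄ = [398/179 584/179; 584/179 901/179]
step 1: x̄ = F·x = [-1316/179, -284/179]
step 1: P̄ = F·P·Fᵀ + Q = [1950/179 744/179; 744/179 1061/179]
step 1: y = z − H·x̄ = [-3559/179]
step 1: S = H·P̄·Hᵀ + R = [13045/179]
step 1: K = P̄·Hᵀ·S⁻¹ = [-4362/13045; -22/2609]
step 1: x' = x̄ + K·y = [-9178/13045, -3702/2609]
step 1: P' = (I − K·H)·P̄ = [35814/13045 10308/2609; 10308/2609 15451/2609]
step 2: x̄ = F·x = [18356/13045, 18664/13045]
step 2: P̄ = F·P·Fᵀ + Q = [169346/13045 62904/13045; 62904/13045 79091/13045]
step 2: y = z − H·x̄ = [11375/2609]
step 2: S = H·P̄·Hᵀ + R = [219735/2609]
step 2: K = P̄·Hᵀ·S⁻¹ = [-8494/24415; -6106/219735]
step 2: x' = x̄ + K·y = [-2678/24415, 287762/219735]
step 2: P' = (I − K·H)·P̄ = [68066/24415 97852/24415; 97852/24415 1317949/219735]

step 0: x' = [658/179, 800/179], P' = [398/179 584/179; 584/179 901/179]
step 1: x' = [-9178/13045, -3702/2609], P' = [35814/13045 10308/2609; 10308/2609 15451/2609]
step 2: x' = [-2678/24415, 287762/219735], P' = [68066/24415 97852/24415; 97852/24415 1317949/219735]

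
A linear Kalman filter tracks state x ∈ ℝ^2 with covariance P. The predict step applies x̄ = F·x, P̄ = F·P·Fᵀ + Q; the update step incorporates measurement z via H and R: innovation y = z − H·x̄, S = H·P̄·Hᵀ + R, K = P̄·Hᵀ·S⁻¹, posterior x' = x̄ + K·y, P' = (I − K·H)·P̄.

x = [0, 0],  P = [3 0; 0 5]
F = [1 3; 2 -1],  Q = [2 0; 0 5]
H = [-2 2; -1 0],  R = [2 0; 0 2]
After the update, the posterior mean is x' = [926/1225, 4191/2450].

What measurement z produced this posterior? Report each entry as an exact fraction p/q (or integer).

x̄ = F·x = [0, 0]
P̄ = F·P·Fᵀ + Q = [50 -9; -9 22]
S = H·P̄·Hᵀ + R = [362 118; 118 52]
K = P̄·Hᵀ·S⁻¹ = [-59/1225 -1044/1225; 1081/2450 -2029/2450]
x' − x̄ = [926/1225, 4191/2450] = K·y
y = (KᵀK)⁻¹·Kᵀ·(x' − x̄) = [2, -1]
z = y + H·x̄ = [2, -1] + [0, 0] = [2, -1]

z = [2, -1]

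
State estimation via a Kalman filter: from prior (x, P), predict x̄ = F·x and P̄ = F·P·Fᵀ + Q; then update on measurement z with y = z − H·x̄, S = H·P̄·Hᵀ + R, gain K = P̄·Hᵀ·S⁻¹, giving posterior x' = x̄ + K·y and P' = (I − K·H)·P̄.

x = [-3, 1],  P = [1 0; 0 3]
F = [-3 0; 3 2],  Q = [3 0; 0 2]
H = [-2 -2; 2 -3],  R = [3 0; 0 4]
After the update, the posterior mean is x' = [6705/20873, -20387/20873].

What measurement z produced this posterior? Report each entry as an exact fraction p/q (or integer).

z = [2, 3]

x̄ = F·x = [9, -7]
P̄ = F·P·Fᵀ + Q = [12 -9; -9 23]
S = H·P̄·Hᵀ + R = [71 72; 72 367]
K = P̄·Hᵀ·S⁻¹ = [-5874/20873 4053/20873; -4012/20873 -4161/20873]
x' − x̄ = [-181152/20873, 125724/20873] = K·y
y = (KᵀK)⁻¹·Kᵀ·(x' − x̄) = [6, -36]
z = y + H·x̄ = [6, -36] + [-4, 39] = [2, 3]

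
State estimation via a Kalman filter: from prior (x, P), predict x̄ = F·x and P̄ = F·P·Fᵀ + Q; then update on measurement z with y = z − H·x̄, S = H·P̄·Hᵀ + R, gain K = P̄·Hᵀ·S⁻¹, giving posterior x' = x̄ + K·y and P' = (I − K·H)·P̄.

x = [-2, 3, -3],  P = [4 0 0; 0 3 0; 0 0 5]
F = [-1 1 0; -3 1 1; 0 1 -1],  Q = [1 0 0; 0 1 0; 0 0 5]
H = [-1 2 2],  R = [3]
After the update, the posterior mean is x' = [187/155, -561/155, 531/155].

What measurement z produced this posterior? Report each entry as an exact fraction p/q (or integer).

x̄ = F·x = [5, 6, 6]
P̄ = F·P·Fᵀ + Q = [8 15 3; 15 45 -2; 3 -2 13]
S = H·P̄·Hᵀ + R = [155]
K = P̄·Hᵀ·S⁻¹ = [28/155; 71/155; 19/155]
x' − x̄ = [-588/155, -1491/155, -399/155] = K·y
y = (KᵀK)⁻¹·Kᵀ·(x' − x̄) = [-21]
z = y + H·x̄ = [-21] + [19] = [-2]

z = [-2]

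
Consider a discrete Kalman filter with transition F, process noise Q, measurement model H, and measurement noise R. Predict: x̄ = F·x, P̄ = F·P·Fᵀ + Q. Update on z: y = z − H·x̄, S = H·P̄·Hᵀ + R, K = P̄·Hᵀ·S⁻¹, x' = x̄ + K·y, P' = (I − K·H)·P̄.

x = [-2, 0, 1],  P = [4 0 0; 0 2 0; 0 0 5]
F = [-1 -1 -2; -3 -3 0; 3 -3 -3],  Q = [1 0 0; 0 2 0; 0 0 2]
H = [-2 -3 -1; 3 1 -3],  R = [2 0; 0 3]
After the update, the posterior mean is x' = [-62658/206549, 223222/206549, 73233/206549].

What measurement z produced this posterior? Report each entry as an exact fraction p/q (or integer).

x̄ = F·x = [0, 6, -9]
P̄ = F·P·Fᵀ + Q = [27 18 24; 18 56 -18; 24 -18 101]
S = H·P̄·Hᵀ + R = [919 -297; -297 995]
K = P̄·Hᵀ·S⁻¹ = [-123321/826196 -14391/826196; -68181/413098 47737/413098; -84239/413098 -128523/413098]
x' − x̄ = [-62658/206549, -1016072/206549, 1932174/206549] = K·y
y = (KᵀK)⁻¹·Kᵀ·(x' − x̄) = [6, -34]
z = y + H·x̄ = [6, -34] + [-9, 33] = [-3, -1]

z = [-3, -1]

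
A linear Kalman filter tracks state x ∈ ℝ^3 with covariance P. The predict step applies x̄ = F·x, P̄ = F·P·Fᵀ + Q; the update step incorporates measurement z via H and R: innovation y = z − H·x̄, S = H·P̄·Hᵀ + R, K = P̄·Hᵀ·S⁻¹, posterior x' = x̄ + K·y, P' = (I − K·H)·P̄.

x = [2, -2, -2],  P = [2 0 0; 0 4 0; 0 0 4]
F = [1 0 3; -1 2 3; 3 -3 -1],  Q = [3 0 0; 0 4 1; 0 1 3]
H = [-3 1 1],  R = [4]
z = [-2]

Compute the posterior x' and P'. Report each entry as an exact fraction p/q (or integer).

x' = [276/121, -772/121, 1390/121]
P' = [897/242 153/242 1079/121; 153/242 6811/242 -3346/121; 1079/121 -3346/121 6659/121]

x̄ = F·x = [-4, -12, 14]
P̄ = F·P·Fᵀ + Q = [41 34 -6; 34 58 -41; -6 -41 61]
y = z − H·x̄ = [-16]
S = H·P̄·Hᵀ + R = [242]
K = P̄·Hᵀ·S⁻¹ = [-95/242; -85/242; 19/121]
x' = x̄ + K·y = [276/121, -772/121, 1390/121]
P' = (I − K·H)·P̄ = [897/242 153/242 1079/121; 153/242 6811/242 -3346/121; 1079/121 -3346/121 6659/121]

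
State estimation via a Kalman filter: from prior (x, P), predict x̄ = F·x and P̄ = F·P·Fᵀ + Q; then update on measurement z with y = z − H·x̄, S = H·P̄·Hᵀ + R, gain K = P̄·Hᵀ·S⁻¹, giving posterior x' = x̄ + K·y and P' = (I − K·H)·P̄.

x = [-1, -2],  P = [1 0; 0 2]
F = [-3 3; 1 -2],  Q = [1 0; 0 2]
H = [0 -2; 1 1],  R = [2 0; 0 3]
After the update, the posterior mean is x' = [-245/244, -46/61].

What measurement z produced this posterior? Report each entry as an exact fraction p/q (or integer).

x̄ = F·x = [-3, 3]
P̄ = F·P·Fᵀ + Q = [28 -15; -15 11]
S = H·P̄·Hᵀ + R = [46 8; 8 12]
K = P̄·Hᵀ·S⁻¹ = [32/61 179/244; -29/61 -1/61]
x' − x̄ = [487/244, -229/61] = K·y
y = (KᵀK)⁻¹·Kᵀ·(x' − x̄) = [8, -3]
z = y + H·x̄ = [8, -3] + [-6, 0] = [2, -3]

z = [2, -3]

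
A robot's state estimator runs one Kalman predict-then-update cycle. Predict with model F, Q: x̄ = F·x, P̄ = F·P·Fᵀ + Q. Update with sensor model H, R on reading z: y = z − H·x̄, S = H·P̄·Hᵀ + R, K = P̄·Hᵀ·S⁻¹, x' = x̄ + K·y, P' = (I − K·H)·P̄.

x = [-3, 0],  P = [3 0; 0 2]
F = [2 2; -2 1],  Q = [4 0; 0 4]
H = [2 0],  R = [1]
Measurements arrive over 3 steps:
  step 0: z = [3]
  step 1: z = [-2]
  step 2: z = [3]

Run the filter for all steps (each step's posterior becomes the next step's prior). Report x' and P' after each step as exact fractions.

step 0: x̄ = F·x = [-6, 6]
step 0: P̄ = F·P·Fᵀ + Q = [24 -8; -8 18]
step 0: y = z − H·x̄ = [15]
step 0: S = H·P̄·Hᵀ + R = [97]
step 0: K = P̄·Hᵀ·S⁻¹ = [48/97; -16/97]
step 0: x' = x̄ + K·y = [138/97, 342/97]
step 0: P' = (I − K·H)·P̄ = [24/97 -8/97; -8/97 1490/97]
step 1: x̄ = F·x = [960/97, 66/97]
step 1: P̄ = F·P·Fᵀ + Q = [6380/97 2900/97; 2900/97 2006/97]
step 1: y = z − H·x̄ = [-2114/97]
step 1: S = H·P̄·Hᵀ + R = [25617/97]
step 1: K = P̄·Hᵀ·S⁻¹ = [12760/25617; 5800/25617]
step 1: x' = x̄ + K·y = [-24560/25617, -108974/25617]
step 1: P' = (I − K·H)·P̄ = [6380/25617 2900/25617; 2900/25617 182966/25617]
step 2: x̄ = F·x = [-267068/25617, -59854/25617]
step 2: P̄ = F·P·Fᵀ + Q = [883052/25617 334612/25617; 334612/25617 299354/25617]
step 2: y = z − H·x̄ = [610987/25617]
step 2: S = H·P̄·Hᵀ + R = [3557825/25617]
step 2: K = P̄·Hᵀ·S⁻¹ = [1766104/3557825; 669224/3557825]
step 2: x' = x̄ + K·y = [5031244/3557825, 7648714/3557825]
step 2: P' = (I − K·H)·P̄ = [883052/3557825 334612/3557825; 334612/3557825 24092922/3557825]

step 0: x' = [138/97, 342/97], P' = [24/97 -8/97; -8/97 1490/97]
step 1: x' = [-24560/25617, -108974/25617], P' = [6380/25617 2900/25617; 2900/25617 182966/25617]
step 2: x' = [5031244/3557825, 7648714/3557825], P' = [883052/3557825 334612/3557825; 334612/3557825 24092922/3557825]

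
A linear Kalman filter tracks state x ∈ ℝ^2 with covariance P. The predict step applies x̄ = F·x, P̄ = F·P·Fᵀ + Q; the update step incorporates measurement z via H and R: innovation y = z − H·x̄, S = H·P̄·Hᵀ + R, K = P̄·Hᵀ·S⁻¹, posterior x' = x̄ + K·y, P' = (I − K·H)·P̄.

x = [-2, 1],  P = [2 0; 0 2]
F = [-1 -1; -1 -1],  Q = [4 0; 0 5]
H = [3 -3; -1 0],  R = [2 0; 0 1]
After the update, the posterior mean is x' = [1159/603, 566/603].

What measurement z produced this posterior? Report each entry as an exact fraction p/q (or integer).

x̄ = F·x = [1, 1]
P̄ = F·P·Fᵀ + Q = [8 4; 4 9]
S = H·P̄·Hᵀ + R = [83 -12; -12 9]
K = P̄·Hᵀ·S⁻¹ = [4/201 -520/603; -61/201 -512/603]
x' − x̄ = [556/603, -37/603] = K·y
y = (KᵀK)⁻¹·Kᵀ·(x' − x̄) = [3, -1]
z = y + H·x̄ = [3, -1] + [0, -1] = [3, -2]

z = [3, -2]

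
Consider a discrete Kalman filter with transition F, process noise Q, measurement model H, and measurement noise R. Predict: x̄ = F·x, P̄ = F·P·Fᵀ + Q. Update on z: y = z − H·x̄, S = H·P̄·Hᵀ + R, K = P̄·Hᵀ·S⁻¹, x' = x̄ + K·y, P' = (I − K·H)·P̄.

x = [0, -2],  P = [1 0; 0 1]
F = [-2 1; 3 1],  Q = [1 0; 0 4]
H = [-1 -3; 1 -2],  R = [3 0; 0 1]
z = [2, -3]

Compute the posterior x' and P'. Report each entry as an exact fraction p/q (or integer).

x' = [-4831/1826, 155/913]
P' = [1257/1826 81/913; 81/913 139/913]

x̄ = F·x = [-2, -2]
P̄ = F·P·Fᵀ + Q = [6 -5; -5 14]
y = z − H·x̄ = [-6, -5]
S = H·P̄·Hᵀ + R = [105 83; 83 83]
K = P̄·Hᵀ·S⁻¹ = [-7/22 933/1826; -2/11 -197/913]
x' = x̄ + K·y = [-4831/1826, 155/913]
P' = (I − K·H)·P̄ = [1257/1826 81/913; 81/913 139/913]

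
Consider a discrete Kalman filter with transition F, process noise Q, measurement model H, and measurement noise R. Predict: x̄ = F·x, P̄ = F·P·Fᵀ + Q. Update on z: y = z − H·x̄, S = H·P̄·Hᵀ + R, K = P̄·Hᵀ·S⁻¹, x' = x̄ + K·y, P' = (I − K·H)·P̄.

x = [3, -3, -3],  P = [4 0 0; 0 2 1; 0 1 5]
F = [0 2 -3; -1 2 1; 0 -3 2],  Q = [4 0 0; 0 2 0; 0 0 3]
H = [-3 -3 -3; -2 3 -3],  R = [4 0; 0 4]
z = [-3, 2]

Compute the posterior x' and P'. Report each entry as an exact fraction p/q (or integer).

x̄ = F·x = [3, -12, 3]
P̄ = F·P·Fᵀ + Q = [45 -11 -29; -11 23 -1; -29 -1 29]
y = z − H·x̄ = [-21, 53]
S = H·P̄·Hᵀ + R = [139 -78; -78 454]
K = P̄·Hᵀ·S⁻¹ = [-687/4073 -441/4073; -3825/28511 5246/28511; -81/4073 -301/4073]
x' = x̄ + K·y = [3273/4073, 16231/28511, -2033/4073]
P' = (I − K·H)·P̄ = [157104/4073 -26020/4073 -130168/4073; -26020/4073 36404/28511 21548/4073; -130168/4073 21548/4073 108728/4073]

x' = [3273/4073, 16231/28511, -2033/4073]
P' = [157104/4073 -26020/4073 -130168/4073; -26020/4073 36404/28511 21548/4073; -130168/4073 21548/4073 108728/4073]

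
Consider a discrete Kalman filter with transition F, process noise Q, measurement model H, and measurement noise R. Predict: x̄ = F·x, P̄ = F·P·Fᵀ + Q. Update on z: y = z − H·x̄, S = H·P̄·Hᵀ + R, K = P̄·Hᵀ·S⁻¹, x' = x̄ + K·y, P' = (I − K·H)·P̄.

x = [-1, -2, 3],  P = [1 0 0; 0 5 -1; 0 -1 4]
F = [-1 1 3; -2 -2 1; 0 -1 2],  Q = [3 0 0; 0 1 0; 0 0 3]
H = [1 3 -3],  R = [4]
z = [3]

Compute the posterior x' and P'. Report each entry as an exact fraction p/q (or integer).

x̄ = F·x = [8, 9, 8]
P̄ = F·P·Fᵀ + Q = [39 9 20; 9 33 23; 20 23 28]
y = z − H·x̄ = [-8]
S = H·P̄·Hᵀ + R = [112]
K = P̄·Hᵀ·S⁻¹ = [3/56; 39/112; 5/112]
x' = x̄ + K·y = [53/7, 87/14, 107/14]
P' = (I − K·H)·P̄ = [1083/28 387/56 1105/56; 387/56 2175/112 2381/112; 1105/56 2381/112 3111/112]

x' = [53/7, 87/14, 107/14]
P' = [1083/28 387/56 1105/56; 387/56 2175/112 2381/112; 1105/56 2381/112 3111/112]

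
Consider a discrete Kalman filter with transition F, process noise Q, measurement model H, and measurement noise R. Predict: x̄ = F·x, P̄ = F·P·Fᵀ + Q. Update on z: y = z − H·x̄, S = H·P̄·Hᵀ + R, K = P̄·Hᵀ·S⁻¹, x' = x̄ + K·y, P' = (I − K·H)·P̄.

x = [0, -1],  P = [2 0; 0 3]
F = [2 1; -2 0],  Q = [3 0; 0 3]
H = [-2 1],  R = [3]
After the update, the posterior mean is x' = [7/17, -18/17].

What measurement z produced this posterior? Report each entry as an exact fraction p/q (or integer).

x̄ = F·x = [-1, 0]
P̄ = F·P·Fᵀ + Q = [14 -8; -8 11]
S = H·P̄·Hᵀ + R = [102]
K = P̄·Hᵀ·S⁻¹ = [-6/17; 9/34]
x' − x̄ = [24/17, -18/17] = K·y
y = (KᵀK)⁻¹·Kᵀ·(x' − x̄) = [-4]
z = y + H·x̄ = [-4] + [2] = [-2]

z = [-2]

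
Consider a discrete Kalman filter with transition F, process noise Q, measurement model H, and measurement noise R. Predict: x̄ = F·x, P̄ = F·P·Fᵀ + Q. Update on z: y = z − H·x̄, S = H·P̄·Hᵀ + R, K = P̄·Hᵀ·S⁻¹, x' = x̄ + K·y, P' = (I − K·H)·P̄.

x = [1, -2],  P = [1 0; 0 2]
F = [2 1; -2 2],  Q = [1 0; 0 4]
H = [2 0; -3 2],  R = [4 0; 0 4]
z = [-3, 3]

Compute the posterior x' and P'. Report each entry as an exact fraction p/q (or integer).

x' = [-1029/607, -810/607]
P' = [476/607 672/607; 672/607 1520/607]

x̄ = F·x = [0, -6]
P̄ = F·P·Fᵀ + Q = [7 0; 0 16]
y = z − H·x̄ = [-3, 15]
S = H·P̄·Hᵀ + R = [32 -42; -42 131]
K = P̄·Hᵀ·S⁻¹ = [238/607 -21/607; 336/607 256/607]
x' = x̄ + K·y = [-1029/607, -810/607]
P' = (I − K·H)·P̄ = [476/607 672/607; 672/607 1520/607]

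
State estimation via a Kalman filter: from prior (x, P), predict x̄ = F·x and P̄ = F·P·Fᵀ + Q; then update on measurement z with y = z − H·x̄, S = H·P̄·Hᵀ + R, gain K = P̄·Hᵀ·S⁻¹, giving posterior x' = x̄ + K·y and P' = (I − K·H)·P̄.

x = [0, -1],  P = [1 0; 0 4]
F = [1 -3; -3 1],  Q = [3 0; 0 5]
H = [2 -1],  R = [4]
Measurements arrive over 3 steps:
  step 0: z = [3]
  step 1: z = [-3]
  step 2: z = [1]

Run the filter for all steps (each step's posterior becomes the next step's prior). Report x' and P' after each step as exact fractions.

step 0: x' = [173/121, -25/121], P' = [655/242 465/121; 465/121 1026/121]
step 1: x' = [-200597/56905, -241703/56905], P' = [262242/56905 415048/56905; 415048/56905 834972/56905]
step 2: x' = [69074300/19611323, 116009153/19611323], P' = [103753835/19611323 167283686/19611323; 167283686/19611323 331654216/19611323]

step 0: x̄ = F·x = [3, -1]
step 0: P̄ = F·P·Fᵀ + Q = [40 -15; -15 18]
step 0: y = z − H·x̄ = [-4]
step 0: S = H·P̄·Hᵀ + R = [242]
step 0: K = P̄·Hᵀ·S⁻¹ = [95/242; -24/121]
step 0: x' = x̄ + K·y = [173/121, -25/121]
step 0: P' = (I − K·H)·P̄ = [655/242 465/121; 465/121 1026/121]
step 1: x̄ = F·x = [248/121, -544/121]
step 1: P̄ = F·P·Fᵀ + Q = [14269/242 1179/242; 1179/242 3577/242]
step 1: y = z − H·x̄ = [-1403/121]
step 1: S = H·P̄·Hᵀ + R = [56905/242]
step 1: K = P̄·Hᵀ·S⁻¹ = [27359/56905; -1219/56905]
step 1: x' = x̄ + K·y = [-200597/56905, -241703/56905]
step 1: P' = (I − K·H)·P̄ = [262242/56905 415048/56905; 415048/56905 834972/56905]
step 2: x̄ = F·x = [524512/56905, 18952/2995]
step 2: P̄ = F·P·Fᵀ + Q = [5457417/56905 45202/2995; 45202/2995 52073/2995]
step 2: y = z − H·x̄ = [-632031/56905]
step 2: S = H·P̄·Hᵀ + R = [19611323/56905]
step 2: K = P̄·Hᵀ·S⁻¹ = [10055996/19611323; 728289/19611323]
step 2: x' = x̄ + K·y = [69074300/19611323, 116009153/19611323]
step 2: P' = (I − K·H)·P̄ = [103753835/19611323 167283686/19611323; 167283686/19611323 331654216/19611323]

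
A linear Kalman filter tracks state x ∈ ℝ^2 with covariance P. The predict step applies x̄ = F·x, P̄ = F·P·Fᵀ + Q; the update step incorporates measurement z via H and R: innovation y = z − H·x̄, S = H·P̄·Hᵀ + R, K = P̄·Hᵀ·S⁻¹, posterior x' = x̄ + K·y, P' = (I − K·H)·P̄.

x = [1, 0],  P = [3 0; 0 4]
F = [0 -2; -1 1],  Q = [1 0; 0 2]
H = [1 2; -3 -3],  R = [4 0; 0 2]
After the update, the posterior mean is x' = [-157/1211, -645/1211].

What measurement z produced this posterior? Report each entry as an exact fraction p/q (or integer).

x̄ = F·x = [0, -1]
P̄ = F·P·Fᵀ + Q = [17 -8; -8 9]
S = H·P̄·Hᵀ + R = [25 -33; -33 92]
K = P̄·Hᵀ·S⁻¹ = [-799/1211 -642/1211; 821/1211 255/1211]
x' − x̄ = [-157/1211, 566/1211] = K·y
y = (KᵀK)⁻¹·Kᵀ·(x' − x̄) = [1, -1]
z = y + H·x̄ = [1, -1] + [-2, 3] = [-1, 2]

z = [-1, 2]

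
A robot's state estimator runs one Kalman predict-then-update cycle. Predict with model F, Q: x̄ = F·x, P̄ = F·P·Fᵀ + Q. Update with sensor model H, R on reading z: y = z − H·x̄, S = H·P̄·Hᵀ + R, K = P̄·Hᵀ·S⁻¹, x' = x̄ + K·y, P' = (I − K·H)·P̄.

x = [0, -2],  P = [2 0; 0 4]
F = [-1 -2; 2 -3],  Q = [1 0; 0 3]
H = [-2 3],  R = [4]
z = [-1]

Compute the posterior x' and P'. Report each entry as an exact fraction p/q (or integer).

x' = [810/263, 467/263]
P' = [4513/263 3038/263; 3038/263 2160/263]

x̄ = F·x = [4, 6]
P̄ = F·P·Fᵀ + Q = [19 20; 20 47]
y = z − H·x̄ = [-11]
S = H·P̄·Hᵀ + R = [263]
K = P̄·Hᵀ·S⁻¹ = [22/263; 101/263]
x' = x̄ + K·y = [810/263, 467/263]
P' = (I − K·H)·P̄ = [4513/263 3038/263; 3038/263 2160/263]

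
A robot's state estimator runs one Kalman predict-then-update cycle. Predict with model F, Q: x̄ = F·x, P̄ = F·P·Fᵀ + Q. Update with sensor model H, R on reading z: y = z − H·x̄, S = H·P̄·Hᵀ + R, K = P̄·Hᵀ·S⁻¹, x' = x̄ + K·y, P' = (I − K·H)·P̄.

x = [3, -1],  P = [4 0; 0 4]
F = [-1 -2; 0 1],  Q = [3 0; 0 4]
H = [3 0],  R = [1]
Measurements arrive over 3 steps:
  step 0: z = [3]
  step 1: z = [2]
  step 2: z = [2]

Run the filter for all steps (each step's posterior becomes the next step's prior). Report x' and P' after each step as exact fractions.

step 0: x̄ = F·x = [-1, -1]
step 0: P̄ = F·P·Fᵀ + Q = [23 -8; -8 8]
step 0: y = z − H·x̄ = [6]
step 0: S = H·P̄·Hᵀ + R = [208]
step 0: K = P̄·Hᵀ·S⁻¹ = [69/208; -3/26]
step 0: x' = x̄ + K·y = [103/104, -22/13]
step 0: P' = (I − K·H)·P̄ = [23/208 -1/26; -1/26 68/13]
step 1: x̄ = F·x = [249/104, -22/13]
step 1: P̄ = F·P·Fᵀ + Q = [4967/208 -271/26; -271/26 120/13]
step 1: y = z − H·x̄ = [-539/104]
step 1: S = H·P̄·Hᵀ + R = [44911/208]
step 1: K = P̄·Hᵀ·S⁻¹ = [14901/44911; -6504/44911]
step 1: x' = x̄ + K·y = [30300/44911, -42295/44911]
step 1: P' = (I − K·H)·P̄ = [4967/44911 -2168/44911; -2168/44911 211188/44911]
step 2: x̄ = F·x = [54290/44911, -42295/44911]
step 2: P̄ = F·P·Fᵀ + Q = [975780/44911 -420208/44911; -420208/44911 390832/44911]
step 2: y = z − H·x̄ = [-73048/44911]
step 2: S = H·P̄·Hᵀ + R = [8826931/44911]
step 2: K = P̄·Hᵀ·S⁻¹ = [2927340/8826931; -1260624/8826931]
step 2: x' = x̄ + K·y = [5908970/8826931, -6262363/8826931]
step 2: P' = (I − K·H)·P̄ = [975780/8826931 -420208/8826931; -420208/8826931 41430256/8826931]

step 0: x' = [103/104, -22/13], P' = [23/208 -1/26; -1/26 68/13]
step 1: x' = [30300/44911, -42295/44911], P' = [4967/44911 -2168/44911; -2168/44911 211188/44911]
step 2: x' = [5908970/8826931, -6262363/8826931], P' = [975780/8826931 -420208/8826931; -420208/8826931 41430256/8826931]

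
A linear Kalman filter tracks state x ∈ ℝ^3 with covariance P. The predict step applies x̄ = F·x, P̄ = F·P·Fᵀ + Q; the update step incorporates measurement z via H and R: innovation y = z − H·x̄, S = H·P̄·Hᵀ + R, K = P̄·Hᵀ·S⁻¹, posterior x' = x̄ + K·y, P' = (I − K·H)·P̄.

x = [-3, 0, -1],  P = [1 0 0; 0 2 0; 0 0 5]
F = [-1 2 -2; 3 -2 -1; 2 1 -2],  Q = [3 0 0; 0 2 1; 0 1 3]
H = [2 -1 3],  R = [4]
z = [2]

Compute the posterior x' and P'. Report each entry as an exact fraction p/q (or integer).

x̄ = F·x = [5, -8, -4]
P̄ = F·P·Fᵀ + Q = [32 -1 22; -1 24 13; 22 13 29]
y = z − H·x̄ = [-4]
S = H·P̄·Hᵀ + R = [607]
K = P̄·Hᵀ·S⁻¹ = [131/607; 13/607; 118/607]
x' = x̄ + K·y = [2511/607, -4908/607, -2900/607]
P' = (I − K·H)·P̄ = [2263/607 -2310/607 -2104/607; -2310/607 14399/607 6357/607; -2104/607 6357/607 3679/607]

x' = [2511/607, -4908/607, -2900/607]
P' = [2263/607 -2310/607 -2104/607; -2310/607 14399/607 6357/607; -2104/607 6357/607 3679/607]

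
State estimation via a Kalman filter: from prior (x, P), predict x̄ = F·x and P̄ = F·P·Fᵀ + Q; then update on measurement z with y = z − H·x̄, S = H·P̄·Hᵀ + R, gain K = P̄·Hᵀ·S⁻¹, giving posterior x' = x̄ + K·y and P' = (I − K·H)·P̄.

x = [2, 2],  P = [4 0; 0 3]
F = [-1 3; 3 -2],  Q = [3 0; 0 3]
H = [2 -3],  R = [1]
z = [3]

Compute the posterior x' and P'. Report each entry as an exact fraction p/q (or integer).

x' = [1991/478, 1699/956]
P' = [1885/239 2487/478; 2487/478 3387/956]

x̄ = F·x = [4, 2]
P̄ = F·P·Fᵀ + Q = [34 -30; -30 51]
y = z − H·x̄ = [1]
S = H·P̄·Hᵀ + R = [956]
K = P̄·Hᵀ·S⁻¹ = [79/478; -213/956]
x' = x̄ + K·y = [1991/478, 1699/956]
P' = (I − K·H)·P̄ = [1885/239 2487/478; 2487/478 3387/956]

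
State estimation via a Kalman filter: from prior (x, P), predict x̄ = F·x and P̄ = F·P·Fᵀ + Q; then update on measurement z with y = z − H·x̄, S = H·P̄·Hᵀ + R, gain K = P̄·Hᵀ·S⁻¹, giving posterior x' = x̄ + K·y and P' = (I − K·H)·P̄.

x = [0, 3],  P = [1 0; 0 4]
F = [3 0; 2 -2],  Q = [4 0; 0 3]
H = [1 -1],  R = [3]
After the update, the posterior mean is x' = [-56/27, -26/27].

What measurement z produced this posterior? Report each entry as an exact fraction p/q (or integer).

z = [-2]

x̄ = F·x = [0, -6]
P̄ = F·P·Fᵀ + Q = [13 6; 6 23]
S = H·P̄·Hᵀ + R = [27]
K = P̄·Hᵀ·S⁻¹ = [7/27; -17/27]
x' − x̄ = [-56/27, 136/27] = K·y
y = (KᵀK)⁻¹·Kᵀ·(x' − x̄) = [-8]
z = y + H·x̄ = [-8] + [6] = [-2]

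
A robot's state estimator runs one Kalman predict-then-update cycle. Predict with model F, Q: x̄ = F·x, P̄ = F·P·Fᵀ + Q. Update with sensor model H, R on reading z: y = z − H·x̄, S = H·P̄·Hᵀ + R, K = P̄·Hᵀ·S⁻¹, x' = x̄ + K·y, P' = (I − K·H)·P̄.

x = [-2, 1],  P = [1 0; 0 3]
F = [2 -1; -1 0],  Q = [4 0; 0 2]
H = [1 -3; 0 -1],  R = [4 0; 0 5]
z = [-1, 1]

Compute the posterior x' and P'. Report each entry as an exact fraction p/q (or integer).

x' = [-652/311, -51/311]
P' = [1641/311 395/311; 395/311 205/311]

x̄ = F·x = [-5, 2]
P̄ = F·P·Fᵀ + Q = [11 -2; -2 3]
y = z − H·x̄ = [10, 3]
S = H·P̄·Hᵀ + R = [54 11; 11 8]
K = P̄·Hᵀ·S⁻¹ = [114/311 -79/311; -55/311 -41/311]
x' = x̄ + K·y = [-652/311, -51/311]
P' = (I − K·H)·P̄ = [1641/311 395/311; 395/311 205/311]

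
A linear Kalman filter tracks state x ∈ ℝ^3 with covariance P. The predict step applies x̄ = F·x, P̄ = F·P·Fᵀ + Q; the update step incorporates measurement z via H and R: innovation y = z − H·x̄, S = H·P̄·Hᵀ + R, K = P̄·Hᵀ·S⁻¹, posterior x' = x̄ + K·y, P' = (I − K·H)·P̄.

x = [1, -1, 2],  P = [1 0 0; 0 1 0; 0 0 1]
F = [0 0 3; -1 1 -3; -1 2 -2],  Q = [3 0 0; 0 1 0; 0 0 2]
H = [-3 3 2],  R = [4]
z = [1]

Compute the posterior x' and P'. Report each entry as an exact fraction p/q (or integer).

x' = [-213/202, -77/202, -141/202]
P' = [549/202 207/202 463/202; 207/202 237/202 9/202; 463/202 9/202 2177/606]

x̄ = F·x = [6, -8, -7]
P̄ = F·P·Fᵀ + Q = [12 -9 -6; -9 12 9; -6 9 11]
y = z − H·x̄ = [57]
S = H·P̄·Hᵀ + R = [606]
K = P̄·Hᵀ·S⁻¹ = [-25/202; 27/202; 67/606]
x' = x̄ + K·y = [-213/202, -77/202, -141/202]
P' = (I − K·H)·P̄ = [549/202 207/202 463/202; 207/202 237/202 9/202; 463/202 9/202 2177/606]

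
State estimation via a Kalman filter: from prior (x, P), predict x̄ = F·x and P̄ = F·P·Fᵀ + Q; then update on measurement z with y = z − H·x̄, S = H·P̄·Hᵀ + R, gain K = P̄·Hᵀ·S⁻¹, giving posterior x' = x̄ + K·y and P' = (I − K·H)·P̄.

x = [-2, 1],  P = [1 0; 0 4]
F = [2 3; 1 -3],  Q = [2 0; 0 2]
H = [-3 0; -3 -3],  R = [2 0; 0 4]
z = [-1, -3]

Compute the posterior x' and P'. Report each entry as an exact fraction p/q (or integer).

x̄ = F·x = [-1, -5]
P̄ = F·P·Fᵀ + Q = [42 -34; -34 39]
y = z − H·x̄ = [-4, -21]
S = H·P̄·Hᵀ + R = [380 72; 72 121]
K = P̄·Hᵀ·S⁻¹ = [-6759/20398 -12/10199; 6711/20398 -3261/10199]
x' = x̄ + K·y = [3571/10199, 4064/10199]
P' = (I − K·H)·P̄ = [2253/10199 -2237/10199; -2237/10199 6585/10199]

x' = [3571/10199, 4064/10199]
P' = [2253/10199 -2237/10199; -2237/10199 6585/10199]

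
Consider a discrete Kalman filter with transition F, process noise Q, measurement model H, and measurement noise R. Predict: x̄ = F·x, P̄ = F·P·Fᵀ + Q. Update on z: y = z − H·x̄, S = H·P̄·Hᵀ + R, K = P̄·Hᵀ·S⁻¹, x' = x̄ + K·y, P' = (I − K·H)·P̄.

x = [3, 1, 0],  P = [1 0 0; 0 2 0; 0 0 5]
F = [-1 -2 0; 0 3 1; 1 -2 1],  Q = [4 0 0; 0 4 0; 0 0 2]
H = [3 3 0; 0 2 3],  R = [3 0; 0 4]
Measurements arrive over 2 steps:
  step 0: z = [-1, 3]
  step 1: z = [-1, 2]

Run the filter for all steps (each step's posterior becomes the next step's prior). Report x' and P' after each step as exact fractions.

step 0: x' = [-6477/1432, 5883/1432, -1171/716], P' = [72967/5728 -72705/5728 24077/2864; -72705/5728 74295/5728 -24587/2864; 24077/2864 -24587/2864 8751/1432]
step 1: x' = [-4982437/10699955, 2196636/10699955, 10413614/19871345], P' = [61736538/10699955 -61451714/10699955 6179808/1528565; -61451714/10699955 64651642/10699955 -6492744/1528565; 6179808/1528565 -6492744/1528565 67871628/19871345]

step 0: x̄ = F·x = [-5, 3, 1]
step 0: P̄ = F·P·Fᵀ + Q = [13 -12 7; -12 27 -7; 7 -7 16]
step 0: y = z − H·x̄ = [5, -6]
step 0: S = H·P̄·Hᵀ + R = [147 90; 90 172]
step 0: K = P̄·Hᵀ·S⁻¹ = [131/2864 -237/5728; 795/2864 267/5728; -255/1432 833/2864]
step 0: x' = x̄ + K·y = [-6477/1432, 5883/1432, -1171/716]
step 0: P' = (I − K·H)·P̄ = [72967/5728 -72705/5728 24077/2864; -72705/5728 74295/5728 -24587/2864; 24077/2864 -24587/2864 8751/1432]
step 1: x̄ = F·x = [-5289/1432, 15307/1432, -115/8]
step 1: P̄ = F·P·Fᵀ + Q = [102239/5728 -177461/5728 1533/32; -177461/5728 431527/5728 -3519/32; 1533/32 -3519/32 5589/32]
step 1: y = z − H·x̄ = [-15743/716, 34005/1432]
step 1: S = H·P̄·Hᵀ + R = [406695/1432 -837525/2864; -837525/2864 3194087/5728]
step 1: K = P̄·Hᵀ·S⁻¹ = [284824/10699955 343627/2139991; 3199928/10699955 -352217/2139991; -312936/1528565 1740177/3974269]
step 1: x' = x̄ + K·y = [-4982437/10699955, 2196636/10699955, 10413614/19871345]
step 1: P' = (I − K·H)·P̄ = [61736538/10699955 -61451714/10699955 6179808/1528565; -61451714/10699955 64651642/10699955 -6492744/1528565; 6179808/1528565 -6492744/1528565 67871628/19871345]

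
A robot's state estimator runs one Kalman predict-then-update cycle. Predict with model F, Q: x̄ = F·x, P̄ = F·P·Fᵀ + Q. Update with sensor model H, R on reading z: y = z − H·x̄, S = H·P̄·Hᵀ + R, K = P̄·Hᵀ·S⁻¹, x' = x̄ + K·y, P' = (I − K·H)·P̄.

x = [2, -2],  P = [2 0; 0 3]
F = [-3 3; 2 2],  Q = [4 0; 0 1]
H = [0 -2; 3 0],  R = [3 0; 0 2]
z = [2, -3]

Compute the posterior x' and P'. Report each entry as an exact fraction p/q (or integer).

x̄ = F·x = [-12, 0]
P̄ = F·P·Fᵀ + Q = [49 6; 6 21]
y = z − H·x̄ = [2, 33]
S = H·P̄·Hᵀ + R = [87 -36; -36 443]
K = P̄·Hᵀ·S⁻¹ = [-8/12415 4119/12415; -5986/12415 18/12415]
x' = x̄ + K·y = [-13069/12415, -11378/12415]
P' = (I − K·H)·P̄ = [2746/12415 12/12415; 12/12415 8979/12415]

x' = [-13069/12415, -11378/12415]
P' = [2746/12415 12/12415; 12/12415 8979/12415]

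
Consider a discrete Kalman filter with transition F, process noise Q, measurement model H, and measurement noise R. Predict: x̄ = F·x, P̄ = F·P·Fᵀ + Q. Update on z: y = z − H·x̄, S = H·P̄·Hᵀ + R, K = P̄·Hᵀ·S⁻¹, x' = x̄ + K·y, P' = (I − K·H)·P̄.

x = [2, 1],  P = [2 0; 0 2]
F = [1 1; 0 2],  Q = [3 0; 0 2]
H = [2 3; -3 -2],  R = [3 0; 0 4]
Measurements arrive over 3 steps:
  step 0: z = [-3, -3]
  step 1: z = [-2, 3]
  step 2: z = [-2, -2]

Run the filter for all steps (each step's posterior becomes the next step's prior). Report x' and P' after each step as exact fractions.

step 0: x' = [5007/2479, -136/67], P' = [2676/2479 -60/67; -60/67 66/67]
step 1: x' = [-12019/258443, -249360/258443], P' = [267492/258443 -223996/258443; -223996/258443 249570/258443]
step 2: x' = [242401502/239942623, -278707148/239942623], P' = [247267668/239942623 -206879244/239942623; -206879244/239942623 230615322/239942623]

step 0: x̄ = F·x = [3, 2]
step 0: P̄ = F·P·Fᵀ + Q = [7 4; 4 10]
step 0: y = z − H·x̄ = [-15, 10]
step 0: S = H·P̄·Hᵀ + R = [169 -154; -154 155]
step 0: K = P̄·Hᵀ·S⁻¹ = [-436/2479 -897/2479; 26/67 12/67]
step 0: x' = x̄ + K·y = [5007/2479, -136/67]
step 0: P' = (I − K·H)·P̄ = [2676/2479 -60/67; -60/67 66/67]
step 1: x̄ = F·x = [-25/2479, -272/67]
step 1: P̄ = F·P·Fᵀ + Q = [8115/2479 12/67; 12/67 398/67]
step 1: y = z − H·x̄ = [25284/2479, -12766/2479]
step 1: S = H·P̄·Hᵀ + R = [177759/2479 -142818/2479; -142818/2479 147183/2479]
step 1: K = P̄·Hᵀ·S⁻¹ = [-45668/258443 -88621/258443; 300718/775329 43212/258443]
step 1: x' = x̄ + K·y = [-12019/258443, -249360/258443]
step 1: P' = (I − K·H)·P̄ = [267492/258443 -223996/258443; -223996/258443 249570/258443]
step 2: x̄ = F·x = [-261379/258443, -498720/258443]
step 2: P̄ = F·P·Fᵀ + Q = [844399/258443 51148/258443; 51148/258443 1515166/258443]
step 2: y = z − H·x̄ = [1502032/258443, -2298463/258443]
step 2: S = H·P̄·Hᵀ + R = [18403195/258443 -14822314/258443; -14822314/258443 15307803/258443]
step 2: K = P̄·Hᵀ·S⁻¹ = [-42034132/239942623 -82011129/239942623; 92695826/239942623 39851772/239942623]
step 2: x' = x̄ + K·y = [242401502/239942623, -278707148/239942623]
step 2: P' = (I − K·H)·P̄ = [247267668/239942623 -206879244/239942623; -206879244/239942623 230615322/239942623]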